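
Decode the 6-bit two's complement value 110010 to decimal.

MSB is 1, so the value is negative. Find the magnitude:
1. Invert bits:  001101
2. Add 1:        001110  = 14
3. Apply sign:   -14

Answer: -14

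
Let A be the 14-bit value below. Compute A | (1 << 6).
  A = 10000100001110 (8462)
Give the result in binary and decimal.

Mask = 1 << 6 = 00000001000000
Bit 6 of A is 0, so OR-ing with the mask flips it to 1.
  10000100001110
| 00000001000000
----------------
  10000101001110

Answer: 10000101001110 (8526)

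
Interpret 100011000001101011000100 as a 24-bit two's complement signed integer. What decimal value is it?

MSB is 1, so the value is negative. Find the magnitude:
1. Invert bits:  011100111110010100111011
2. Add 1:        011100111110010100111100  = 7595324
3. Apply sign:   -7595324

Answer: -7595324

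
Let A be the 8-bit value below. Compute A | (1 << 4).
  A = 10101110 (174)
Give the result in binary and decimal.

Mask = 1 << 4 = 00010000
Bit 4 of A is 0, so OR-ing with the mask flips it to 1.
  10101110
| 00010000
----------
  10111110

Answer: 10111110 (190)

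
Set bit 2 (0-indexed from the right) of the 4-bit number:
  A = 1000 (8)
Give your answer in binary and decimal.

Mask = 1 << 2 = 0100
Bit 2 of A is 0, so OR-ing with the mask flips it to 1.
  1000
| 0100
------
  1100

Answer: 1100 (12)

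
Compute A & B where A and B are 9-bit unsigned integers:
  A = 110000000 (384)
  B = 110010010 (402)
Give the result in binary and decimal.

Apply & to each column (1 only where both bits are 1):
  110000000
& 110010010
-----------
  110000000

Answer: 110000000 (384)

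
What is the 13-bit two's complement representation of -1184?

1. Binary of +1184:  0010010100000
2. Invert bits:     1101101011111
3. Add 1:           1101101100000

Answer: 1101101100000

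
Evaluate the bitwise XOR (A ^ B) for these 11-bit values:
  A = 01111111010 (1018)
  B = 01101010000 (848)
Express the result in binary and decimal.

Apply ^ to each column (1 where bits differ):
  01111111010
^ 01101010000
-------------
  00010101010

Answer: 00010101010 (170)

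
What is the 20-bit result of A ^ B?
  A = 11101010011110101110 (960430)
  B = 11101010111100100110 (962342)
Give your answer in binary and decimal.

Apply ^ to each column (1 where bits differ):
  11101010011110101110
^ 11101010111100100110
----------------------
  00000000100010001000

Answer: 00000000100010001000 (2184)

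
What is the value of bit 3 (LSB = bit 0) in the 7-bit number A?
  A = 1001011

Bit 3 is the 4th from the right.
  1001011
     ^
That bit is 1.

Answer: 1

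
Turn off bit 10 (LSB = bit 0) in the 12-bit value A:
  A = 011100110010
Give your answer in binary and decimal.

Mask = ~(1 << 10) = 101111111111
Bit 10 of A is 1, so AND-ing with the mask clears it to 0.
  011100110010
& 101111111111
--------------
  001100110010

Answer: 001100110010 (818)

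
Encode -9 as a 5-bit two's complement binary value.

1. Binary of +9:  01001
2. Invert bits:     10110
3. Add 1:           10111

Answer: 10111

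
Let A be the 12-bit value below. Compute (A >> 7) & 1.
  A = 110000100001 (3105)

Bit 7 is the 8th from the right.
  110000100001
      ^
That bit is 0.

Answer: 0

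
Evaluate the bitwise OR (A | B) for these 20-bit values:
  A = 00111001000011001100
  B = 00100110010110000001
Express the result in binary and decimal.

Apply | to each column (1 where either bit is 1):
  00111001000011001100
| 00100110010110000001
----------------------
  00111111010111001101

Answer: 00111111010111001101 (259533)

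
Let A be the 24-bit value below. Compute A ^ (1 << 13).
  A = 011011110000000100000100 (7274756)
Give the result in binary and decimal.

Mask = 1 << 13 = 000000000010000000000000
Bit 13 of A is 0; XOR with the mask flips it to 1.
  011011110000000100000100
^ 000000000010000000000000
--------------------------
  011011110010000100000100

Answer: 011011110010000100000100 (7282948)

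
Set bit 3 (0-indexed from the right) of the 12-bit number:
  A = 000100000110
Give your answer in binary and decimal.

Mask = 1 << 3 = 000000001000
Bit 3 of A is 0, so OR-ing with the mask flips it to 1.
  000100000110
| 000000001000
--------------
  000100001110

Answer: 000100001110 (270)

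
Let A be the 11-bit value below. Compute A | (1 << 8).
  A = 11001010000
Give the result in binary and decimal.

Mask = 1 << 8 = 00100000000
Bit 8 of A is 0, so OR-ing with the mask flips it to 1.
  11001010000
| 00100000000
-------------
  11101010000

Answer: 11101010000 (1872)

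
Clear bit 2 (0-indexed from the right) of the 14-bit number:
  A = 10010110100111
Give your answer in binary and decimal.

Mask = ~(1 << 2) = 11111111111011
Bit 2 of A is 1, so AND-ing with the mask clears it to 0.
  10010110100111
& 11111111111011
----------------
  10010110100011

Answer: 10010110100011 (9635)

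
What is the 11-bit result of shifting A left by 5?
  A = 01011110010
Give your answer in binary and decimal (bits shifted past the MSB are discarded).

Shift left by 5: drop the top 5 bit(s), append 5 zero(s) on the right.
  01011110010  ->  discard [01011], keep [110010], append 00000
= 11001000000

Answer: 11001000000 (1600)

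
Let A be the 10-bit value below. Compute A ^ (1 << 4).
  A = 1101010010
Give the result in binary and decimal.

Mask = 1 << 4 = 0000010000
Bit 4 of A is 1; XOR with the mask flips it to 0.
  1101010010
^ 0000010000
------------
  1101000010

Answer: 1101000010 (834)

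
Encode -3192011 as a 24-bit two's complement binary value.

1. Binary of +3192011:  001100001011010011001011
2. Invert bits:     110011110100101100110100
3. Add 1:           110011110100101100110101

Answer: 110011110100101100110101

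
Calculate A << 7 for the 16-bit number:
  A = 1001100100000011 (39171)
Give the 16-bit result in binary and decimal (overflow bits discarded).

Shift left by 7: drop the top 7 bit(s), append 7 zero(s) on the right.
  1001100100000011  ->  discard [1001100], keep [100000011], append 0000000
= 1000000110000000

Answer: 1000000110000000 (33152)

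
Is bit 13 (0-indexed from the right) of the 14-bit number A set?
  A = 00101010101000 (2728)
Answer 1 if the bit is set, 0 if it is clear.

Bit 13 is the 14th from the right.
  00101010101000
  ^
That bit is 0.

Answer: 0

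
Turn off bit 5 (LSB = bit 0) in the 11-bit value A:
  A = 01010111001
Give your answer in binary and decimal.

Mask = ~(1 << 5) = 11111011111
Bit 5 of A is 1, so AND-ing with the mask clears it to 0.
  01010111001
& 11111011111
-------------
  01010011001

Answer: 01010011001 (665)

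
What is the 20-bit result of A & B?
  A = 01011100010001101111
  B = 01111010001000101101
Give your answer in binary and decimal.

Apply & to each column (1 only where both bits are 1):
  01011100010001101111
& 01111010001000101101
----------------------
  01011000000000101101

Answer: 01011000000000101101 (360493)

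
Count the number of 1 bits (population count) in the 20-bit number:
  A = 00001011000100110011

00001011000100110011
1-bits at positions (from bit 0 = LSB): 0, 1, 4, 5, 8, 12, 13, 15
Count = 8

Answer: 8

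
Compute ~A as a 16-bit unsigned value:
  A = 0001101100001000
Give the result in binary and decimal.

Flip each bit (0->1, 1->0):
  0001101100001000
  1110010011110111

Answer: 1110010011110111 (58615)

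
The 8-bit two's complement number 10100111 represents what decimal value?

MSB is 1, so the value is negative. Find the magnitude:
1. Invert bits:  01011000
2. Add 1:        01011001  = 89
3. Apply sign:   -89

Answer: -89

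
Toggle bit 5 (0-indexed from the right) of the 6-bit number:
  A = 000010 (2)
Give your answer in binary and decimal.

Mask = 1 << 5 = 100000
Bit 5 of A is 0; XOR with the mask flips it to 1.
  000010
^ 100000
--------
  100010

Answer: 100010 (34)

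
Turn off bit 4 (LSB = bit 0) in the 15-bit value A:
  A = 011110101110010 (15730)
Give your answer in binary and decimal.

Mask = ~(1 << 4) = 111111111101111
Bit 4 of A is 1, so AND-ing with the mask clears it to 0.
  011110101110010
& 111111111101111
-----------------
  011110101100010

Answer: 011110101100010 (15714)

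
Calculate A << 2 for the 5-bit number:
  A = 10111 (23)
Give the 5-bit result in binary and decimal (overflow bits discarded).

Shift left by 2: drop the top 2 bit(s), append 2 zero(s) on the right.
  10111  ->  discard [10], keep [111], append 00
= 11100

Answer: 11100 (28)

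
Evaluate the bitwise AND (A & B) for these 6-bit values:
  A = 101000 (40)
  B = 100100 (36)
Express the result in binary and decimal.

Apply & to each column (1 only where both bits are 1):
  101000
& 100100
--------
  100000

Answer: 100000 (32)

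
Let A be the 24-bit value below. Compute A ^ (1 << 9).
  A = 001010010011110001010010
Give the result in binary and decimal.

Mask = 1 << 9 = 000000000000001000000000
Bit 9 of A is 0; XOR with the mask flips it to 1.
  001010010011110001010010
^ 000000000000001000000000
--------------------------
  001010010011111001010010

Answer: 001010010011111001010010 (2702930)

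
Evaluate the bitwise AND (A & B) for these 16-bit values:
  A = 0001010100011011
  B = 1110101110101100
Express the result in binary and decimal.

Apply & to each column (1 only where both bits are 1):
  0001010100011011
& 1110101110101100
------------------
  0000000100001000

Answer: 0000000100001000 (264)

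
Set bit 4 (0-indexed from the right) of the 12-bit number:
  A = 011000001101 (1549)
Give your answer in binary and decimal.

Mask = 1 << 4 = 000000010000
Bit 4 of A is 0, so OR-ing with the mask flips it to 1.
  011000001101
| 000000010000
--------------
  011000011101

Answer: 011000011101 (1565)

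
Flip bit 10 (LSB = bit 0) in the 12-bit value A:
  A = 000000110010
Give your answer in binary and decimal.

Mask = 1 << 10 = 010000000000
Bit 10 of A is 0; XOR with the mask flips it to 1.
  000000110010
^ 010000000000
--------------
  010000110010

Answer: 010000110010 (1074)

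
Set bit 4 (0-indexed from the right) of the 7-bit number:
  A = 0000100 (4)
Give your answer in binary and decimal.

Mask = 1 << 4 = 0010000
Bit 4 of A is 0, so OR-ing with the mask flips it to 1.
  0000100
| 0010000
---------
  0010100

Answer: 0010100 (20)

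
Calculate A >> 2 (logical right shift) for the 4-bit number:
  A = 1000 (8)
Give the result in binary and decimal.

Logical shift right by 2: drop the bottom 2 bit(s), prepend 2 zero(s) on the left.
  1000  ->  keep [10], discard [00], prepend 00
= 0010

Answer: 0010 (2)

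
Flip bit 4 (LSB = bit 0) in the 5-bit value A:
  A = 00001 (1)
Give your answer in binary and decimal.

Mask = 1 << 4 = 10000
Bit 4 of A is 0; XOR with the mask flips it to 1.
  00001
^ 10000
-------
  10001

Answer: 10001 (17)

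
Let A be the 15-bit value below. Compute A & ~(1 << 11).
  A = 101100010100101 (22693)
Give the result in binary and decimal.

Mask = ~(1 << 11) = 111011111111111
Bit 11 of A is 1, so AND-ing with the mask clears it to 0.
  101100010100101
& 111011111111111
-----------------
  101000010100101

Answer: 101000010100101 (20645)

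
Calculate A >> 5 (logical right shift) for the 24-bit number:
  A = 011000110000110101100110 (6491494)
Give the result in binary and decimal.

Logical shift right by 5: drop the bottom 5 bit(s), prepend 5 zero(s) on the left.
  011000110000110101100110  ->  keep [0110001100001101011], discard [00110], prepend 00000
= 000000110001100001101011

Answer: 000000110001100001101011 (202859)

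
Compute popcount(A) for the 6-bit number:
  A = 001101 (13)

001101
1-bits at positions (from bit 0 = LSB): 0, 2, 3
Count = 3

Answer: 3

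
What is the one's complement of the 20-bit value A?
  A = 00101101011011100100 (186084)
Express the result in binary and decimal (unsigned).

Flip each bit (0->1, 1->0):
  00101101011011100100
  11010010100100011011

Answer: 11010010100100011011 (862491)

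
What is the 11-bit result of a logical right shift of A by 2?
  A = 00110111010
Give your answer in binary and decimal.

Logical shift right by 2: drop the bottom 2 bit(s), prepend 2 zero(s) on the left.
  00110111010  ->  keep [001101110], discard [10], prepend 00
= 00001101110

Answer: 00001101110 (110)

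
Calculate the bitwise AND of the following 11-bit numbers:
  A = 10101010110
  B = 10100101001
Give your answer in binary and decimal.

Apply & to each column (1 only where both bits are 1):
  10101010110
& 10100101001
-------------
  10100000000

Answer: 10100000000 (1280)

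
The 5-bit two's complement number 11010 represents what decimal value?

MSB is 1, so the value is negative. Find the magnitude:
1. Invert bits:  00101
2. Add 1:        00110  = 6
3. Apply sign:   -6

Answer: -6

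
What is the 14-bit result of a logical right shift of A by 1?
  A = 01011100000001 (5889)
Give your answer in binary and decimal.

Logical shift right by 1: drop the bottom 1 bit(s), prepend 1 zero(s) on the left.
  01011100000001  ->  keep [0101110000000], discard [1], prepend 0
= 00101110000000

Answer: 00101110000000 (2944)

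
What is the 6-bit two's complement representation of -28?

1. Binary of +28:  011100
2. Invert bits:     100011
3. Add 1:           100100

Answer: 100100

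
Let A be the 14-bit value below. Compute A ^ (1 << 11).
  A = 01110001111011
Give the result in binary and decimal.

Mask = 1 << 11 = 00100000000000
Bit 11 of A is 1; XOR with the mask flips it to 0.
  01110001111011
^ 00100000000000
----------------
  01010001111011

Answer: 01010001111011 (5243)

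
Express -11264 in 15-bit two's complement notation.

1. Binary of +11264:  010110000000000
2. Invert bits:     101001111111111
3. Add 1:           101010000000000

Answer: 101010000000000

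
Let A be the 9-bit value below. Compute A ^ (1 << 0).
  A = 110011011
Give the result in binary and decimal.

Mask = 1 << 0 = 000000001
Bit 0 of A is 1; XOR with the mask flips it to 0.
  110011011
^ 000000001
-----------
  110011010

Answer: 110011010 (410)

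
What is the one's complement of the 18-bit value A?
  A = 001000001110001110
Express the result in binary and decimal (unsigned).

Flip each bit (0->1, 1->0):
  001000001110001110
  110111110001110001

Answer: 110111110001110001 (228465)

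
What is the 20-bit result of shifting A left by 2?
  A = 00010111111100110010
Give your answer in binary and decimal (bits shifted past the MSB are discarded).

Shift left by 2: drop the top 2 bit(s), append 2 zero(s) on the right.
  00010111111100110010  ->  discard [00], keep [010111111100110010], append 00
= 01011111110011001000

Answer: 01011111110011001000 (392392)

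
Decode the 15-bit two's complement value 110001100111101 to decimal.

MSB is 1, so the value is negative. Find the magnitude:
1. Invert bits:  001110011000010
2. Add 1:        001110011000011  = 7363
3. Apply sign:   -7363

Answer: -7363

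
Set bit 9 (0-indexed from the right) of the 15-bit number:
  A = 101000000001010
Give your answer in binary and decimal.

Mask = 1 << 9 = 000001000000000
Bit 9 of A is 0, so OR-ing with the mask flips it to 1.
  101000000001010
| 000001000000000
-----------------
  101001000001010

Answer: 101001000001010 (21002)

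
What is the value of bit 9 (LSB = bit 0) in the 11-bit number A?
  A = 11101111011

Bit 9 is the 10th from the right.
  11101111011
   ^
That bit is 1.

Answer: 1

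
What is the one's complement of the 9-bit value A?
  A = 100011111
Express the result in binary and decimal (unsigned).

Flip each bit (0->1, 1->0):
  100011111
  011100000

Answer: 011100000 (224)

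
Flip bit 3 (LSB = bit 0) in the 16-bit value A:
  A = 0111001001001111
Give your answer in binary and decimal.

Mask = 1 << 3 = 0000000000001000
Bit 3 of A is 1; XOR with the mask flips it to 0.
  0111001001001111
^ 0000000000001000
------------------
  0111001001000111

Answer: 0111001001000111 (29255)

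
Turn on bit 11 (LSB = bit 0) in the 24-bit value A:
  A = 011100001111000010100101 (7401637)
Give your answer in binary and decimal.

Mask = 1 << 11 = 000000000000100000000000
Bit 11 of A is 0, so OR-ing with the mask flips it to 1.
  011100001111000010100101
| 000000000000100000000000
--------------------------
  011100001111100010100101

Answer: 011100001111100010100101 (7403685)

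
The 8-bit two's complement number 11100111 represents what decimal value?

MSB is 1, so the value is negative. Find the magnitude:
1. Invert bits:  00011000
2. Add 1:        00011001  = 25
3. Apply sign:   -25

Answer: -25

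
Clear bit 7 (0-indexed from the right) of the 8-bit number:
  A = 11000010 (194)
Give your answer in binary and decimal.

Mask = ~(1 << 7) = 01111111
Bit 7 of A is 1, so AND-ing with the mask clears it to 0.
  11000010
& 01111111
----------
  01000010

Answer: 01000010 (66)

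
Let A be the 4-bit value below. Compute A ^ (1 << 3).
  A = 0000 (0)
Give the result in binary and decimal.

Mask = 1 << 3 = 1000
Bit 3 of A is 0; XOR with the mask flips it to 1.
  0000
^ 1000
------
  1000

Answer: 1000 (8)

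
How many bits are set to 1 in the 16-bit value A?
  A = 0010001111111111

0010001111111111
1-bits at positions (from bit 0 = LSB): 0, 1, 2, 3, 4, 5, 6, 7, 8, 9, 13
Count = 11

Answer: 11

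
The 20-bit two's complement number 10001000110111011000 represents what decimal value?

MSB is 1, so the value is negative. Find the magnitude:
1. Invert bits:  01110111001000100111
2. Add 1:        01110111001000101000  = 487976
3. Apply sign:   -487976

Answer: -487976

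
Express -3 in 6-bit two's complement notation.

1. Binary of +3:  000011
2. Invert bits:     111100
3. Add 1:           111101

Answer: 111101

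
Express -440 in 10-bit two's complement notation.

1. Binary of +440:  0110111000
2. Invert bits:     1001000111
3. Add 1:           1001001000

Answer: 1001001000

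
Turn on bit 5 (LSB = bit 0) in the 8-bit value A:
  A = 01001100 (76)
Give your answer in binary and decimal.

Mask = 1 << 5 = 00100000
Bit 5 of A is 0, so OR-ing with the mask flips it to 1.
  01001100
| 00100000
----------
  01101100

Answer: 01101100 (108)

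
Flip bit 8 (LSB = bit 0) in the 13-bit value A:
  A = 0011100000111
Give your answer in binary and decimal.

Mask = 1 << 8 = 0000100000000
Bit 8 of A is 1; XOR with the mask flips it to 0.
  0011100000111
^ 0000100000000
---------------
  0011000000111

Answer: 0011000000111 (1543)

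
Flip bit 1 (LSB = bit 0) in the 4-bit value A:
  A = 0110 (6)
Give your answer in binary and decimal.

Mask = 1 << 1 = 0010
Bit 1 of A is 1; XOR with the mask flips it to 0.
  0110
^ 0010
------
  0100

Answer: 0100 (4)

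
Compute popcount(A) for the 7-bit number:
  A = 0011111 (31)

0011111
1-bits at positions (from bit 0 = LSB): 0, 1, 2, 3, 4
Count = 5

Answer: 5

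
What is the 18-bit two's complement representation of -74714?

1. Binary of +74714:  010010001111011010
2. Invert bits:     101101110000100101
3. Add 1:           101101110000100110

Answer: 101101110000100110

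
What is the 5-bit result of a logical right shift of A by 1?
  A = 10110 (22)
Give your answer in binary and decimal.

Logical shift right by 1: drop the bottom 1 bit(s), prepend 1 zero(s) on the left.
  10110  ->  keep [1011], discard [0], prepend 0
= 01011

Answer: 01011 (11)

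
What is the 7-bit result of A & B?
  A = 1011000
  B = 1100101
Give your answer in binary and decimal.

Apply & to each column (1 only where both bits are 1):
  1011000
& 1100101
---------
  1000000

Answer: 1000000 (64)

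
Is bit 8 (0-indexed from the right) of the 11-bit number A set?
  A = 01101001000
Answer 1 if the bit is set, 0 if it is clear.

Bit 8 is the 9th from the right.
  01101001000
    ^
That bit is 1.

Answer: 1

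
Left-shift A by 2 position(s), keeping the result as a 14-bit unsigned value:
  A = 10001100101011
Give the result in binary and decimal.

Shift left by 2: drop the top 2 bit(s), append 2 zero(s) on the right.
  10001100101011  ->  discard [10], keep [001100101011], append 00
= 00110010101100

Answer: 00110010101100 (3244)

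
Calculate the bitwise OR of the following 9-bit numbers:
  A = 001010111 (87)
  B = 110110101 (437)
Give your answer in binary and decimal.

Apply | to each column (1 where either bit is 1):
  001010111
| 110110101
-----------
  111110111

Answer: 111110111 (503)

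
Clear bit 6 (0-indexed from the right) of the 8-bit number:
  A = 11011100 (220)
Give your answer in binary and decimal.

Mask = ~(1 << 6) = 10111111
Bit 6 of A is 1, so AND-ing with the mask clears it to 0.
  11011100
& 10111111
----------
  10011100

Answer: 10011100 (156)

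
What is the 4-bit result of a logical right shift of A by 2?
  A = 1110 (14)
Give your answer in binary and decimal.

Logical shift right by 2: drop the bottom 2 bit(s), prepend 2 zero(s) on the left.
  1110  ->  keep [11], discard [10], prepend 00
= 0011

Answer: 0011 (3)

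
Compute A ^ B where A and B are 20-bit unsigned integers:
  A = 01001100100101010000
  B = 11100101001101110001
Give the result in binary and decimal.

Apply ^ to each column (1 where bits differ):
  01001100100101010000
^ 11100101001101110001
----------------------
  10101001101000100001

Answer: 10101001101000100001 (694817)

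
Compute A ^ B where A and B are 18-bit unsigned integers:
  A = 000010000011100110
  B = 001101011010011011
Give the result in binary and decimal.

Apply ^ to each column (1 where bits differ):
  000010000011100110
^ 001101011010011011
--------------------
  001111011001111101

Answer: 001111011001111101 (63101)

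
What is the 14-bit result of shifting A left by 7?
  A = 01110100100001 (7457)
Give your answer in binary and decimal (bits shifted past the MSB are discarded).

Shift left by 7: drop the top 7 bit(s), append 7 zero(s) on the right.
  01110100100001  ->  discard [0111010], keep [0100001], append 0000000
= 01000010000000

Answer: 01000010000000 (4224)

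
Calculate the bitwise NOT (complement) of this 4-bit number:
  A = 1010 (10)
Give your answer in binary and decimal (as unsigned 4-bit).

Flip each bit (0->1, 1->0):
  1010
  0101

Answer: 0101 (5)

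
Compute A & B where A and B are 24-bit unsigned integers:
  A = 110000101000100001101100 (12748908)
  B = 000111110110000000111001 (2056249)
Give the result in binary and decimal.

Apply & to each column (1 only where both bits are 1):
  110000101000100001101100
& 000111110110000000111001
--------------------------
  000000100000000000101000

Answer: 000000100000000000101000 (131112)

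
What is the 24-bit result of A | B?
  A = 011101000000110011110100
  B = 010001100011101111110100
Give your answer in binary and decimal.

Apply | to each column (1 where either bit is 1):
  011101000000110011110100
| 010001100011101111110100
--------------------------
  011101100011111111110100

Answer: 011101100011111111110100 (7749620)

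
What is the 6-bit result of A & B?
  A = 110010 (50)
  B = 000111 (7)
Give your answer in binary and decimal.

Apply & to each column (1 only where both bits are 1):
  110010
& 000111
--------
  000010

Answer: 000010 (2)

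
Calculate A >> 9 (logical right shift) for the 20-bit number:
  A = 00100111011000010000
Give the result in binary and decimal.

Logical shift right by 9: drop the bottom 9 bit(s), prepend 9 zero(s) on the left.
  00100111011000010000  ->  keep [00100111011], discard [000010000], prepend 000000000
= 00000000000100111011

Answer: 00000000000100111011 (315)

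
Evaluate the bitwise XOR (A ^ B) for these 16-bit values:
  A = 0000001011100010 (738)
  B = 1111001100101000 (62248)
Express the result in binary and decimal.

Apply ^ to each column (1 where bits differ):
  0000001011100010
^ 1111001100101000
------------------
  1111000111001010

Answer: 1111000111001010 (61898)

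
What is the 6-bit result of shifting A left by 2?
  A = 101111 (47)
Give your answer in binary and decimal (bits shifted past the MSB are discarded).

Shift left by 2: drop the top 2 bit(s), append 2 zero(s) on the right.
  101111  ->  discard [10], keep [1111], append 00
= 111100

Answer: 111100 (60)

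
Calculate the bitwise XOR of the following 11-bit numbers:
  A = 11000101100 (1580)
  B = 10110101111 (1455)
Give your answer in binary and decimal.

Apply ^ to each column (1 where bits differ):
  11000101100
^ 10110101111
-------------
  01110000011

Answer: 01110000011 (899)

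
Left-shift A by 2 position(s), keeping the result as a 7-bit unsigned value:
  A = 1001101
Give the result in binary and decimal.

Shift left by 2: drop the top 2 bit(s), append 2 zero(s) on the right.
  1001101  ->  discard [10], keep [01101], append 00
= 0110100

Answer: 0110100 (52)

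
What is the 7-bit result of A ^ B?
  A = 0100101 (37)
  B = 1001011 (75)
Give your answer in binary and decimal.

Apply ^ to each column (1 where bits differ):
  0100101
^ 1001011
---------
  1101110

Answer: 1101110 (110)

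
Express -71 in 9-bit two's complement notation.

1. Binary of +71:  001000111
2. Invert bits:     110111000
3. Add 1:           110111001

Answer: 110111001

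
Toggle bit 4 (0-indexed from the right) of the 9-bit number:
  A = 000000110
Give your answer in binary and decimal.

Mask = 1 << 4 = 000010000
Bit 4 of A is 0; XOR with the mask flips it to 1.
  000000110
^ 000010000
-----------
  000010110

Answer: 000010110 (22)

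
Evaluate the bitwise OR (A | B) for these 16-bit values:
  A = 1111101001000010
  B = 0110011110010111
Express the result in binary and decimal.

Apply | to each column (1 where either bit is 1):
  1111101001000010
| 0110011110010111
------------------
  1111111111010111

Answer: 1111111111010111 (65495)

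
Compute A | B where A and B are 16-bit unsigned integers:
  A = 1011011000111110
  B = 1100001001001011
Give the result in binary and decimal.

Apply | to each column (1 where either bit is 1):
  1011011000111110
| 1100001001001011
------------------
  1111011001111111

Answer: 1111011001111111 (63103)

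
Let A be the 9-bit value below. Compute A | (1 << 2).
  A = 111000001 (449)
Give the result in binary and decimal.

Mask = 1 << 2 = 000000100
Bit 2 of A is 0, so OR-ing with the mask flips it to 1.
  111000001
| 000000100
-----------
  111000101

Answer: 111000101 (453)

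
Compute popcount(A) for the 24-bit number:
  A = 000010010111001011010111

000010010111001011010111
1-bits at positions (from bit 0 = LSB): 0, 1, 2, 4, 6, 7, 9, 12, 13, 14, 16, 19
Count = 12

Answer: 12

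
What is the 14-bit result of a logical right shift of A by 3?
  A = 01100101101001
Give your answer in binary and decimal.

Logical shift right by 3: drop the bottom 3 bit(s), prepend 3 zero(s) on the left.
  01100101101001  ->  keep [01100101101], discard [001], prepend 000
= 00001100101101

Answer: 00001100101101 (813)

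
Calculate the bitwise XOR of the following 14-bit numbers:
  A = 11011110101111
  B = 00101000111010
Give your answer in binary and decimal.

Apply ^ to each column (1 where bits differ):
  11011110101111
^ 00101000111010
----------------
  11110110010101

Answer: 11110110010101 (15765)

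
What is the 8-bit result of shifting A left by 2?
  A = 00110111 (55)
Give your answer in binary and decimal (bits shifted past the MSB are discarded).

Shift left by 2: drop the top 2 bit(s), append 2 zero(s) on the right.
  00110111  ->  discard [00], keep [110111], append 00
= 11011100

Answer: 11011100 (220)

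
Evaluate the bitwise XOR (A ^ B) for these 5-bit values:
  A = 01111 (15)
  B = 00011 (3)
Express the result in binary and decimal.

Apply ^ to each column (1 where bits differ):
  01111
^ 00011
-------
  01100

Answer: 01100 (12)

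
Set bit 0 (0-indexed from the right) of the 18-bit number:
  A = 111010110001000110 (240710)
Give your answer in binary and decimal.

Mask = 1 << 0 = 000000000000000001
Bit 0 of A is 0, so OR-ing with the mask flips it to 1.
  111010110001000110
| 000000000000000001
--------------------
  111010110001000111

Answer: 111010110001000111 (240711)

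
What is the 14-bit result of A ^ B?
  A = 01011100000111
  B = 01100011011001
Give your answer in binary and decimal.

Apply ^ to each column (1 where bits differ):
  01011100000111
^ 01100011011001
----------------
  00111111011110

Answer: 00111111011110 (4062)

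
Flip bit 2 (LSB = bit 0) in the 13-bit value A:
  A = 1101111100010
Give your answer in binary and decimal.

Mask = 1 << 2 = 0000000000100
Bit 2 of A is 0; XOR with the mask flips it to 1.
  1101111100010
^ 0000000000100
---------------
  1101111100110

Answer: 1101111100110 (7142)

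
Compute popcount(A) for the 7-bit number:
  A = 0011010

0011010
1-bits at positions (from bit 0 = LSB): 1, 3, 4
Count = 3

Answer: 3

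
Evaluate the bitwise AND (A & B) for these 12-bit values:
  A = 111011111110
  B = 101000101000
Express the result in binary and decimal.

Apply & to each column (1 only where both bits are 1):
  111011111110
& 101000101000
--------------
  101000101000

Answer: 101000101000 (2600)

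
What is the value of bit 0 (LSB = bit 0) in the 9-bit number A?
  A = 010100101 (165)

Bit 0 is the 1st from the right.
  010100101
          ^
That bit is 1.

Answer: 1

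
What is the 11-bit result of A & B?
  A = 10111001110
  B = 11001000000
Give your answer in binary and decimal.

Apply & to each column (1 only where both bits are 1):
  10111001110
& 11001000000
-------------
  10001000000

Answer: 10001000000 (1088)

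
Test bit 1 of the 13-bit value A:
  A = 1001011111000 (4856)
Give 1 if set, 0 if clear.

Bit 1 is the 2nd from the right.
  1001011111000
             ^
That bit is 0.

Answer: 0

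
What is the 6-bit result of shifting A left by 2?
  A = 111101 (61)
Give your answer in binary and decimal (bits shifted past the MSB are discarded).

Shift left by 2: drop the top 2 bit(s), append 2 zero(s) on the right.
  111101  ->  discard [11], keep [1101], append 00
= 110100

Answer: 110100 (52)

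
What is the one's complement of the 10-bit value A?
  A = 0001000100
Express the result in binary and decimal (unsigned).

Flip each bit (0->1, 1->0):
  0001000100
  1110111011

Answer: 1110111011 (955)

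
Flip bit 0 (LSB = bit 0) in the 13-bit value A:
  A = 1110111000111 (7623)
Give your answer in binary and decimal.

Mask = 1 << 0 = 0000000000001
Bit 0 of A is 1; XOR with the mask flips it to 0.
  1110111000111
^ 0000000000001
---------------
  1110111000110

Answer: 1110111000110 (7622)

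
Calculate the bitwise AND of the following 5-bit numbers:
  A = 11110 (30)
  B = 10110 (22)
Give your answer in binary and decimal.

Apply & to each column (1 only where both bits are 1):
  11110
& 10110
-------
  10110

Answer: 10110 (22)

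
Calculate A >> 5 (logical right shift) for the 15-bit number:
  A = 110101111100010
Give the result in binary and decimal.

Logical shift right by 5: drop the bottom 5 bit(s), prepend 5 zero(s) on the left.
  110101111100010  ->  keep [1101011111], discard [00010], prepend 00000
= 000001101011111

Answer: 000001101011111 (863)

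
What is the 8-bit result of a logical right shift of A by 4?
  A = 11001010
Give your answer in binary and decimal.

Logical shift right by 4: drop the bottom 4 bit(s), prepend 4 zero(s) on the left.
  11001010  ->  keep [1100], discard [1010], prepend 0000
= 00001100

Answer: 00001100 (12)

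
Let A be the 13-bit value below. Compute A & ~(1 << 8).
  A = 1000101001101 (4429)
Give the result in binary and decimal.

Mask = ~(1 << 8) = 1111011111111
Bit 8 of A is 1, so AND-ing with the mask clears it to 0.
  1000101001101
& 1111011111111
---------------
  1000001001101

Answer: 1000001001101 (4173)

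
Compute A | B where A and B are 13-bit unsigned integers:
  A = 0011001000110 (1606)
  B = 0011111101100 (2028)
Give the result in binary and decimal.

Apply | to each column (1 where either bit is 1):
  0011001000110
| 0011111101100
---------------
  0011111101110

Answer: 0011111101110 (2030)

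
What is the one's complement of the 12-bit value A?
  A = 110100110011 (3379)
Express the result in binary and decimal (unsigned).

Flip each bit (0->1, 1->0):
  110100110011
  001011001100

Answer: 001011001100 (716)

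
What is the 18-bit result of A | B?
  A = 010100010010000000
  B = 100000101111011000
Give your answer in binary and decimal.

Apply | to each column (1 where either bit is 1):
  010100010010000000
| 100000101111011000
--------------------
  110100111111011000

Answer: 110100111111011000 (217048)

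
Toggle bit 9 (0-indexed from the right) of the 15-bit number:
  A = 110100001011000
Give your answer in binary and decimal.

Mask = 1 << 9 = 000001000000000
Bit 9 of A is 0; XOR with the mask flips it to 1.
  110100001011000
^ 000001000000000
-----------------
  110101001011000

Answer: 110101001011000 (27224)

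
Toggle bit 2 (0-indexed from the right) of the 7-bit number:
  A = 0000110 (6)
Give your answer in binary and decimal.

Mask = 1 << 2 = 0000100
Bit 2 of A is 1; XOR with the mask flips it to 0.
  0000110
^ 0000100
---------
  0000010

Answer: 0000010 (2)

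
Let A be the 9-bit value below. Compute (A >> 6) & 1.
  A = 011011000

Bit 6 is the 7th from the right.
  011011000
    ^
That bit is 1.

Answer: 1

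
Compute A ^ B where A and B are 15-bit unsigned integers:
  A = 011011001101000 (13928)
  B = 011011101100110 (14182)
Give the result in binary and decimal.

Apply ^ to each column (1 where bits differ):
  011011001101000
^ 011011101100110
-----------------
  000000100001110

Answer: 000000100001110 (270)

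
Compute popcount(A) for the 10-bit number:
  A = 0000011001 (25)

0000011001
1-bits at positions (from bit 0 = LSB): 0, 3, 4
Count = 3

Answer: 3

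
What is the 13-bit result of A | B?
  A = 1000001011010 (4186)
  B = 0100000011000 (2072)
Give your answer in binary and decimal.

Apply | to each column (1 where either bit is 1):
  1000001011010
| 0100000011000
---------------
  1100001011010

Answer: 1100001011010 (6234)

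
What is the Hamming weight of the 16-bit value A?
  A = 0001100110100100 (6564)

0001100110100100
1-bits at positions (from bit 0 = LSB): 2, 5, 7, 8, 11, 12
Count = 6

Answer: 6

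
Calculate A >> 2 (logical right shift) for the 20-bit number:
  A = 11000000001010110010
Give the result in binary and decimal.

Logical shift right by 2: drop the bottom 2 bit(s), prepend 2 zero(s) on the left.
  11000000001010110010  ->  keep [110000000010101100], discard [10], prepend 00
= 00110000000010101100

Answer: 00110000000010101100 (196780)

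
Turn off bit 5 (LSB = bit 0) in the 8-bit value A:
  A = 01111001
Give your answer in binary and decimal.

Mask = ~(1 << 5) = 11011111
Bit 5 of A is 1, so AND-ing with the mask clears it to 0.
  01111001
& 11011111
----------
  01011001

Answer: 01011001 (89)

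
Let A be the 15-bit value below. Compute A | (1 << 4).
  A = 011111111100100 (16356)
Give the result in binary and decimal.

Mask = 1 << 4 = 000000000010000
Bit 4 of A is 0, so OR-ing with the mask flips it to 1.
  011111111100100
| 000000000010000
-----------------
  011111111110100

Answer: 011111111110100 (16372)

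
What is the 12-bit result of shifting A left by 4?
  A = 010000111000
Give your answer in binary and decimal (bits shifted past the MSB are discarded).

Shift left by 4: drop the top 4 bit(s), append 4 zero(s) on the right.
  010000111000  ->  discard [0100], keep [00111000], append 0000
= 001110000000

Answer: 001110000000 (896)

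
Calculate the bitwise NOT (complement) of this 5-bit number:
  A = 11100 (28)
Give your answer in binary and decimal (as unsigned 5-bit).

Flip each bit (0->1, 1->0):
  11100
  00011

Answer: 00011 (3)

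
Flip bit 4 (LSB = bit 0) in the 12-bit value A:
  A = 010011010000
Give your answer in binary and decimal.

Mask = 1 << 4 = 000000010000
Bit 4 of A is 1; XOR with the mask flips it to 0.
  010011010000
^ 000000010000
--------------
  010011000000

Answer: 010011000000 (1216)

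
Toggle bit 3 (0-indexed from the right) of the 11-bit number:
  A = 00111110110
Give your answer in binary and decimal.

Mask = 1 << 3 = 00000001000
Bit 3 of A is 0; XOR with the mask flips it to 1.
  00111110110
^ 00000001000
-------------
  00111111110

Answer: 00111111110 (510)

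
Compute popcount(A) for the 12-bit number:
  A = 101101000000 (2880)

101101000000
1-bits at positions (from bit 0 = LSB): 6, 8, 9, 11
Count = 4

Answer: 4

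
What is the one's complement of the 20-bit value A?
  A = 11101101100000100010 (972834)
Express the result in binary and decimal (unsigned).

Flip each bit (0->1, 1->0):
  11101101100000100010
  00010010011111011101

Answer: 00010010011111011101 (75741)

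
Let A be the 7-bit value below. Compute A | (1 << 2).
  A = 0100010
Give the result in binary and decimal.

Mask = 1 << 2 = 0000100
Bit 2 of A is 0, so OR-ing with the mask flips it to 1.
  0100010
| 0000100
---------
  0100110

Answer: 0100110 (38)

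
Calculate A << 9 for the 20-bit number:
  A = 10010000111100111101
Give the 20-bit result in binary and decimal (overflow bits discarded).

Shift left by 9: drop the top 9 bit(s), append 9 zero(s) on the right.
  10010000111100111101  ->  discard [100100001], keep [11100111101], append 000000000
= 11100111101000000000

Answer: 11100111101000000000 (948736)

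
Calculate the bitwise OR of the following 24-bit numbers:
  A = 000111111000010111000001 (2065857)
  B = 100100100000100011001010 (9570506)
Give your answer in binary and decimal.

Apply | to each column (1 where either bit is 1):
  000111111000010111000001
| 100100100000100011001010
--------------------------
  100111111000110111001011

Answer: 100111111000110111001011 (10456523)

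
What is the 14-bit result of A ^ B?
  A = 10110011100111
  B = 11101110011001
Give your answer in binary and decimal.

Apply ^ to each column (1 where bits differ):
  10110011100111
^ 11101110011001
----------------
  01011101111110

Answer: 01011101111110 (6014)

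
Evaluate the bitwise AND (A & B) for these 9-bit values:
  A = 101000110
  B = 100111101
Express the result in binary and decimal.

Apply & to each column (1 only where both bits are 1):
  101000110
& 100111101
-----------
  100000100

Answer: 100000100 (260)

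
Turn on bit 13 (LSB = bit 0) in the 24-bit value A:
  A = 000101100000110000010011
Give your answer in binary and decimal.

Mask = 1 << 13 = 000000000010000000000000
Bit 13 of A is 0, so OR-ing with the mask flips it to 1.
  000101100000110000010011
| 000000000010000000000000
--------------------------
  000101100010110000010011

Answer: 000101100010110000010011 (1453075)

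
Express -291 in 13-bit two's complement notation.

1. Binary of +291:  0000100100011
2. Invert bits:     1111011011100
3. Add 1:           1111011011101

Answer: 1111011011101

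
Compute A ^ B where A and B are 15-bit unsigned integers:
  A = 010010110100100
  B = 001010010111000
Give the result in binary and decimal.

Apply ^ to each column (1 where bits differ):
  010010110100100
^ 001010010111000
-----------------
  011000100011100

Answer: 011000100011100 (12572)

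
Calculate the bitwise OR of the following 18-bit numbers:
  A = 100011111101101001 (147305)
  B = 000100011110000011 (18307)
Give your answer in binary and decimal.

Apply | to each column (1 where either bit is 1):
  100011111101101001
| 000100011110000011
--------------------
  100111111111101011

Answer: 100111111111101011 (163819)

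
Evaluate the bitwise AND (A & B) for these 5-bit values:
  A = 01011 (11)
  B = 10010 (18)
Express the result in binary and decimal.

Apply & to each column (1 only where both bits are 1):
  01011
& 10010
-------
  00010

Answer: 00010 (2)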